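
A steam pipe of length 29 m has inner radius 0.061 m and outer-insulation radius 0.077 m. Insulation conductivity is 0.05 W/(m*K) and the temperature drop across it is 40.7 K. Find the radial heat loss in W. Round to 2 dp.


Q = 2*pi*0.05*29*40.7/ln(0.077/0.061) = 1591.89 W

1591.89 W


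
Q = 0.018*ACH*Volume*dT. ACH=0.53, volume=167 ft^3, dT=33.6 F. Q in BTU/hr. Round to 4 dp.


Q = 0.018 * 0.53 * 167 * 33.6 = 53.5308 BTU/hr

53.5308 BTU/hr


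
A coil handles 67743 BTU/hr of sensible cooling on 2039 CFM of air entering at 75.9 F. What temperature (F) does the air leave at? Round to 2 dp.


dT = 67743/(1.08*2039) = 30.7626
T_leave = 75.9 - 30.7626 = 45.14 F

45.14 F


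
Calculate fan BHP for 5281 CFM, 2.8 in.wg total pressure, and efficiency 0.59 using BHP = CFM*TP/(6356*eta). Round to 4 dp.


BHP = 5281 * 2.8 / (6356 * 0.59) = 3.9431 hp

3.9431 hp


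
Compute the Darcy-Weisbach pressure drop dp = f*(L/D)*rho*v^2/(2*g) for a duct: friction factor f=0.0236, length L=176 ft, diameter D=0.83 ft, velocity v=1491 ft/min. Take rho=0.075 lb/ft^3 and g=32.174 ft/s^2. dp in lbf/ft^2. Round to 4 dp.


v_fps = 1491/60 = 24.85 ft/s
dp = 0.0236*(176/0.83)*0.075*24.85^2/(2*32.174) = 3.6018 lbf/ft^2

3.6018 lbf/ft^2


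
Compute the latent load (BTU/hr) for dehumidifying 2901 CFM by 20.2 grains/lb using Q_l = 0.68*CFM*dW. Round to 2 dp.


Q = 0.68 * 2901 * 20.2 = 39848.14 BTU/hr

39848.14 BTU/hr


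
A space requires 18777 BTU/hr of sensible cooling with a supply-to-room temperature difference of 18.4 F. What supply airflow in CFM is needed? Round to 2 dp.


CFM = 18777 / (1.08 * 18.4) = 944.90

944.90 CFM


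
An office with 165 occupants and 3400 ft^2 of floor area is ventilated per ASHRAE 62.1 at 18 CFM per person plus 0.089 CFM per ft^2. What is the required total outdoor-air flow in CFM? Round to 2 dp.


Total = 165*18 + 3400*0.089 = 3272.60 CFM

3272.60 CFM


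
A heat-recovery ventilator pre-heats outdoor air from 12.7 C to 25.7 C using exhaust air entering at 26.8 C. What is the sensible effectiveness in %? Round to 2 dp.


eff = (25.7-12.7)/(26.8-12.7)*100 = 92.20 %

92.20 %


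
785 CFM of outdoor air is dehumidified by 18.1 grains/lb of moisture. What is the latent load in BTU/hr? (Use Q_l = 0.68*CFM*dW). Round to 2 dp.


Q = 0.68 * 785 * 18.1 = 9661.78 BTU/hr

9661.78 BTU/hr


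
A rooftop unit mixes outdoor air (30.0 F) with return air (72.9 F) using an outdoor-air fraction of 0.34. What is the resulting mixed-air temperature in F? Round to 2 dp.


T_mix = 0.34*30.0 + 0.66*72.9 = 58.31 F

58.31 F


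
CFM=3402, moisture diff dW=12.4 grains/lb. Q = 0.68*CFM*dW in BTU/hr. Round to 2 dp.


Q = 0.68 * 3402 * 12.4 = 28685.66 BTU/hr

28685.66 BTU/hr


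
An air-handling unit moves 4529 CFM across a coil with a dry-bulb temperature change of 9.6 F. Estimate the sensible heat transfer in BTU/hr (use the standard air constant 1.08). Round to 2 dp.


Q = 1.08 * 4529 * 9.6 = 46956.67 BTU/hr

46956.67 BTU/hr


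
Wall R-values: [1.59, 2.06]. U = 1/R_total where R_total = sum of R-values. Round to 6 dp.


R_total = 1.59 + 2.06 = 3.65
U = 1/3.65 = 0.273973

0.273973


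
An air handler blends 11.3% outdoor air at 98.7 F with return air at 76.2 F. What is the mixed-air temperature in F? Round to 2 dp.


T_mix = 76.2 + (11.3/100)*(98.7-76.2) = 78.74 F

78.74 F


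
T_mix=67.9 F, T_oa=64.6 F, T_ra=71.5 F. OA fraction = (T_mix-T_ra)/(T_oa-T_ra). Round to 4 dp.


frac = (67.9 - 71.5) / (64.6 - 71.5) = 0.5217

0.5217


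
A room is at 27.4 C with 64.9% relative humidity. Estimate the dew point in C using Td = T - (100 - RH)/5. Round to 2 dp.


Td = 27.4 - (100-64.9)/5 = 20.38 C

20.38 C


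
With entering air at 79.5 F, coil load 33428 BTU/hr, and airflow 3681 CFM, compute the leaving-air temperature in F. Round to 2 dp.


dT = 33428/(1.08*3681) = 8.4085
T_leave = 79.5 - 8.4085 = 71.09 F

71.09 F


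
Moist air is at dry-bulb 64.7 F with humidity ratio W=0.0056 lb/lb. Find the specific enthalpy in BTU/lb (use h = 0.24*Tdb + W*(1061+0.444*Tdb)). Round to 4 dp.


h = 0.24*64.7 + 0.0056*(1061+0.444*64.7) = 21.6305 BTU/lb

21.6305 BTU/lb


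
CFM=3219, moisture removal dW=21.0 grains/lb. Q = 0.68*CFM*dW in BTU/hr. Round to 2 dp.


Q = 0.68 * 3219 * 21.0 = 45967.32 BTU/hr

45967.32 BTU/hr


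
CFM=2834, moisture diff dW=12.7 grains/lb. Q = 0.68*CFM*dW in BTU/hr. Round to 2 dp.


Q = 0.68 * 2834 * 12.7 = 24474.42 BTU/hr

24474.42 BTU/hr


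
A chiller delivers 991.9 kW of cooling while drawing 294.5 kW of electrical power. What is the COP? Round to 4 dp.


COP = 991.9 / 294.5 = 3.3681

3.3681


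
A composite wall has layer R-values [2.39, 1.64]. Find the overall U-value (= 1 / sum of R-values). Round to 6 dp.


R_total = 2.39 + 1.64 = 4.03
U = 1/4.03 = 0.248139

0.248139


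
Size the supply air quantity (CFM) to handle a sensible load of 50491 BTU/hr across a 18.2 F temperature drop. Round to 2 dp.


CFM = 50491 / (1.08 * 18.2) = 2568.73

2568.73 CFM


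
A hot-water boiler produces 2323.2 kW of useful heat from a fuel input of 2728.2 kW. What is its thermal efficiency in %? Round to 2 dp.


eta = (2323.2/2728.2)*100 = 85.16 %

85.16 %


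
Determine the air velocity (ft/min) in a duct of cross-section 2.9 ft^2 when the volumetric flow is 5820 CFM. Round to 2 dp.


V = 5820 / 2.9 = 2006.90 ft/min

2006.90 ft/min


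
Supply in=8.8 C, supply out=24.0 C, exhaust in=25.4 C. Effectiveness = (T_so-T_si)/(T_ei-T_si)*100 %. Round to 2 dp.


eff = (24.0-8.8)/(25.4-8.8)*100 = 91.57 %

91.57 %


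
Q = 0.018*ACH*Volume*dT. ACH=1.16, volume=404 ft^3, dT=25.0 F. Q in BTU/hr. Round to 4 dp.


Q = 0.018 * 1.16 * 404 * 25.0 = 210.8880 BTU/hr

210.8880 BTU/hr


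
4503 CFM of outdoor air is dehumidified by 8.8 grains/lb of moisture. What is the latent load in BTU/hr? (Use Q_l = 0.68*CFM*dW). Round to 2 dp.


Q = 0.68 * 4503 * 8.8 = 26945.95 BTU/hr

26945.95 BTU/hr


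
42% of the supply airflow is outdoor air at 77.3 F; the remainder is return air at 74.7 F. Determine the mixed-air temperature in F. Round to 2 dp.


T_mix = 0.42*77.3 + 0.58*74.7 = 75.79 F

75.79 F


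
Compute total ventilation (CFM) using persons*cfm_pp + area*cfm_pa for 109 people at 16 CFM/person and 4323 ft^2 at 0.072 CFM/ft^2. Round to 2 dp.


Total = 109*16 + 4323*0.072 = 2055.26 CFM

2055.26 CFM


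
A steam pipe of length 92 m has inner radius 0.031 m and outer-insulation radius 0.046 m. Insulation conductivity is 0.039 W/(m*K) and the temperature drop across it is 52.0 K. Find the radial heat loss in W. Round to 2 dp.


Q = 2*pi*0.039*92*52.0/ln(0.046/0.031) = 2970.43 W

2970.43 W


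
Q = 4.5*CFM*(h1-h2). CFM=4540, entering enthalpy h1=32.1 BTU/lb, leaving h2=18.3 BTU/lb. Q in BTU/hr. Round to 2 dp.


Q = 4.5 * 4540 * (32.1 - 18.3) = 281934.00 BTU/hr

281934.00 BTU/hr


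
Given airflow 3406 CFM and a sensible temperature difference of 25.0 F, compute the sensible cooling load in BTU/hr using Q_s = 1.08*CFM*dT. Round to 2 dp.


Q = 1.08 * 3406 * 25.0 = 91962.00 BTU/hr

91962.00 BTU/hr


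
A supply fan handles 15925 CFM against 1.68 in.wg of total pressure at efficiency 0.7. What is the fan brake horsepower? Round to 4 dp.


BHP = 15925 * 1.68 / (6356 * 0.7) = 6.0132 hp

6.0132 hp


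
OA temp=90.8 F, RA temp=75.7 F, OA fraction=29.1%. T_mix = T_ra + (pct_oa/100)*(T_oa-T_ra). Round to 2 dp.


T_mix = 75.7 + (29.1/100)*(90.8-75.7) = 80.09 F

80.09 F


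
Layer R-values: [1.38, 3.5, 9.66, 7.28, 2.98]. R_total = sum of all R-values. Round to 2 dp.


R_total = 1.38 + 3.5 + 9.66 + 7.28 + 2.98 = 24.80

24.80


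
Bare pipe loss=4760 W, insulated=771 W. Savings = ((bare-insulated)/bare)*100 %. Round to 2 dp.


Savings = ((4760-771)/4760)*100 = 83.80 %

83.80 %


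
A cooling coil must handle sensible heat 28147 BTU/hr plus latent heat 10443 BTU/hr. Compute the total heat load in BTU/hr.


Qt = 28147 + 10443 = 38590 BTU/hr

38590 BTU/hr


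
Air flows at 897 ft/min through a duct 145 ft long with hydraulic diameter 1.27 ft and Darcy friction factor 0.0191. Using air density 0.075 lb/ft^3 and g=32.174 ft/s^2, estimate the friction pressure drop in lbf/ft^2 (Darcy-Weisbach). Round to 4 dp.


v_fps = 897/60 = 14.95 ft/s
dp = 0.0191*(145/1.27)*0.075*14.95^2/(2*32.174) = 0.5681 lbf/ft^2

0.5681 lbf/ft^2


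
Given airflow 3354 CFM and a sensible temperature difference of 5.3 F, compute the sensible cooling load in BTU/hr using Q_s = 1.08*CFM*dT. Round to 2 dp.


Q = 1.08 * 3354 * 5.3 = 19198.30 BTU/hr

19198.30 BTU/hr


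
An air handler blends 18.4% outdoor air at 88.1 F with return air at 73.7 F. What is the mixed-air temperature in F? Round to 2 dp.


T_mix = 73.7 + (18.4/100)*(88.1-73.7) = 76.35 F

76.35 F


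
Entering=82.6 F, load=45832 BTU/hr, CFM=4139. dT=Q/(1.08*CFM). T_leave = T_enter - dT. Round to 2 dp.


dT = 45832/(1.08*4139) = 10.2530
T_leave = 82.6 - 10.2530 = 72.35 F

72.35 F


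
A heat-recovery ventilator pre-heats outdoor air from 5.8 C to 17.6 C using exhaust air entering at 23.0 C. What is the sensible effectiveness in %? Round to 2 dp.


eff = (17.6-5.8)/(23.0-5.8)*100 = 68.60 %

68.60 %


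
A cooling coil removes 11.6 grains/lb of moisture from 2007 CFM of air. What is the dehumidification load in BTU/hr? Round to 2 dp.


Q = 0.68 * 2007 * 11.6 = 15831.22 BTU/hr

15831.22 BTU/hr


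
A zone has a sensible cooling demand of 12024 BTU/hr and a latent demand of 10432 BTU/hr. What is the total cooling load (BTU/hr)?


Qt = 12024 + 10432 = 22456 BTU/hr

22456 BTU/hr


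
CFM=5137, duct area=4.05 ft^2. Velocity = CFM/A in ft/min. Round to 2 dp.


V = 5137 / 4.05 = 1268.40 ft/min

1268.40 ft/min


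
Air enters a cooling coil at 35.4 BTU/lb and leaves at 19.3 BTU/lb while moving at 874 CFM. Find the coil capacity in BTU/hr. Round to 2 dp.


Q = 4.5 * 874 * (35.4 - 19.3) = 63321.30 BTU/hr

63321.30 BTU/hr


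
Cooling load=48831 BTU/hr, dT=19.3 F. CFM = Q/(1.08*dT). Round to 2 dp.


CFM = 48831 / (1.08 * 19.3) = 2342.69

2342.69 CFM


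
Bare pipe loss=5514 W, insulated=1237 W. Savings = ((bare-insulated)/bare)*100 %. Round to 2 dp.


Savings = ((5514-1237)/5514)*100 = 77.57 %

77.57 %


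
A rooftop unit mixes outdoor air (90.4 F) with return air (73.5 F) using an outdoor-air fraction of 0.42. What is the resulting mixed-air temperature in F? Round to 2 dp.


T_mix = 0.42*90.4 + 0.58*73.5 = 80.60 F

80.60 F


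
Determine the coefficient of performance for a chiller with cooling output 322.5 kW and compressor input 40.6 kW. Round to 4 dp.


COP = 322.5 / 40.6 = 7.9433

7.9433


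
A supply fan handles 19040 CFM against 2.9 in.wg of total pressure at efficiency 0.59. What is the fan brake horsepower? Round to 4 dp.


BHP = 19040 * 2.9 / (6356 * 0.59) = 14.7241 hp

14.7241 hp


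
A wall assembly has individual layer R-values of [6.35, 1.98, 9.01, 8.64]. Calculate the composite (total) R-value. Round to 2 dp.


R_total = 6.35 + 1.98 + 9.01 + 8.64 = 25.98

25.98


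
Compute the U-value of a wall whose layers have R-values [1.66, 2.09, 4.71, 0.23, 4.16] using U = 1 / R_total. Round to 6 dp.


R_total = 1.66 + 2.09 + 4.71 + 0.23 + 4.16 = 12.85
U = 1/12.85 = 0.077821

0.077821


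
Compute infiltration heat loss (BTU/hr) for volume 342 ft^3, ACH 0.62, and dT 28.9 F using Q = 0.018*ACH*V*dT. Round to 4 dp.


Q = 0.018 * 0.62 * 342 * 28.9 = 110.3032 BTU/hr

110.3032 BTU/hr


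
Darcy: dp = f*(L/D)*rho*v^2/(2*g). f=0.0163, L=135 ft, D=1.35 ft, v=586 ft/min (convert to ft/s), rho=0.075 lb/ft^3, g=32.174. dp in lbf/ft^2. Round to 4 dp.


v_fps = 586/60 = 9.7667 ft/s
dp = 0.0163*(135/1.35)*0.075*9.7667^2/(2*32.174) = 0.1812 lbf/ft^2

0.1812 lbf/ft^2


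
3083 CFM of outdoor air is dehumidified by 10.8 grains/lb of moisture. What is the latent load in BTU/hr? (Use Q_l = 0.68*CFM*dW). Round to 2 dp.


Q = 0.68 * 3083 * 10.8 = 22641.55 BTU/hr

22641.55 BTU/hr


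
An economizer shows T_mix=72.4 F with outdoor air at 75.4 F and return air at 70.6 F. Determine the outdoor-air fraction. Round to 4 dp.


frac = (72.4 - 70.6) / (75.4 - 70.6) = 0.3750

0.3750


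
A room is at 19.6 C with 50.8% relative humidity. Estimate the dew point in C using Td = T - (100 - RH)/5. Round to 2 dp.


Td = 19.6 - (100-50.8)/5 = 9.76 C

9.76 C


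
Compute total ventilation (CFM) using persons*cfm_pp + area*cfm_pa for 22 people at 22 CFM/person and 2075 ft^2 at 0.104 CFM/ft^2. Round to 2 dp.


Total = 22*22 + 2075*0.104 = 699.80 CFM

699.80 CFM


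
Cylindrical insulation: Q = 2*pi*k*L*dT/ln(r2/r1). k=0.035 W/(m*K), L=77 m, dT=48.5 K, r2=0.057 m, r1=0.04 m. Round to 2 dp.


Q = 2*pi*0.035*77*48.5/ln(0.057/0.04) = 2318.82 W

2318.82 W


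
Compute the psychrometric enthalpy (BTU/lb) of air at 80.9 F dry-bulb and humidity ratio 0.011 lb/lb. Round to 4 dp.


h = 0.24*80.9 + 0.011*(1061+0.444*80.9) = 31.4821 BTU/lb

31.4821 BTU/lb


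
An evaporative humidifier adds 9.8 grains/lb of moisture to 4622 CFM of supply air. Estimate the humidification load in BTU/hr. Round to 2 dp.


Q = 0.68 * 4622 * 9.8 = 30801.01 BTU/hr

30801.01 BTU/hr


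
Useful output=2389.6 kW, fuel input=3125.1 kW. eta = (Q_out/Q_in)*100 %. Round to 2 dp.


eta = (2389.6/3125.1)*100 = 76.46 %

76.46 %


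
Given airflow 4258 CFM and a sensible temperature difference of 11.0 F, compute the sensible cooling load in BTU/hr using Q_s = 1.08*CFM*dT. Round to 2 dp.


Q = 1.08 * 4258 * 11.0 = 50585.04 BTU/hr

50585.04 BTU/hr


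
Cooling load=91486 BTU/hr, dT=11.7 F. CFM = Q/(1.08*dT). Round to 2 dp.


CFM = 91486 / (1.08 * 11.7) = 7240.11

7240.11 CFM


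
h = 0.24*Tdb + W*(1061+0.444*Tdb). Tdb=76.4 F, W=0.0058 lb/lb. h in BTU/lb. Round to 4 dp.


h = 0.24*76.4 + 0.0058*(1061+0.444*76.4) = 24.6865 BTU/lb

24.6865 BTU/lb


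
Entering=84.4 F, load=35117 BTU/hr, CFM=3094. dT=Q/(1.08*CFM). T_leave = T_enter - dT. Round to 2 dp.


dT = 35117/(1.08*3094) = 10.5093
T_leave = 84.4 - 10.5093 = 73.89 F

73.89 F


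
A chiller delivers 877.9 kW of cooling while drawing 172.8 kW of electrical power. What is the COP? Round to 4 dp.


COP = 877.9 / 172.8 = 5.0804

5.0804


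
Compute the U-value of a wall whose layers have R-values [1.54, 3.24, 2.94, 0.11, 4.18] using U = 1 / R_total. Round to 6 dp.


R_total = 1.54 + 3.24 + 2.94 + 0.11 + 4.18 = 12.01
U = 1/12.01 = 0.083264

0.083264


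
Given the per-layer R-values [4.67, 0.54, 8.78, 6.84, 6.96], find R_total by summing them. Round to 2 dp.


R_total = 4.67 + 0.54 + 8.78 + 6.84 + 6.96 = 27.79

27.79


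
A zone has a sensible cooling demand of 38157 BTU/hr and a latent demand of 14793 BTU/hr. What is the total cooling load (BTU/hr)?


Qt = 38157 + 14793 = 52950 BTU/hr

52950 BTU/hr


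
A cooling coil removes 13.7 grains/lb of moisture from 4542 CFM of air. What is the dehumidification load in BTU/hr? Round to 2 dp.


Q = 0.68 * 4542 * 13.7 = 42313.27 BTU/hr

42313.27 BTU/hr


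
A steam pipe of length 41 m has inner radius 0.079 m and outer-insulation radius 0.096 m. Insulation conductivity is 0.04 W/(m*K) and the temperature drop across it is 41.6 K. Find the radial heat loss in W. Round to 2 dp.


Q = 2*pi*0.04*41*41.6/ln(0.096/0.079) = 2199.40 W

2199.40 W


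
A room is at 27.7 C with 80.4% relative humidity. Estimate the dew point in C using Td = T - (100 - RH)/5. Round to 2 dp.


Td = 27.7 - (100-80.4)/5 = 23.78 C

23.78 C


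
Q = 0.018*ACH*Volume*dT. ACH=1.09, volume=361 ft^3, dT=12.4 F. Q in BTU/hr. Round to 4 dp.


Q = 0.018 * 1.09 * 361 * 12.4 = 87.8270 BTU/hr

87.8270 BTU/hr


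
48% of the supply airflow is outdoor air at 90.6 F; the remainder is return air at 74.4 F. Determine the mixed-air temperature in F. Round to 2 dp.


T_mix = 0.48*90.6 + 0.52*74.4 = 82.18 F

82.18 F


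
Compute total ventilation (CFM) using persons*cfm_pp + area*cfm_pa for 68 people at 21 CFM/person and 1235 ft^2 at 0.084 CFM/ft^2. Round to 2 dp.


Total = 68*21 + 1235*0.084 = 1531.74 CFM

1531.74 CFM


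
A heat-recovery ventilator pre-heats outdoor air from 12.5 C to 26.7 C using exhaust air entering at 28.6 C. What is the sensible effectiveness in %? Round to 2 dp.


eff = (26.7-12.5)/(28.6-12.5)*100 = 88.20 %

88.20 %


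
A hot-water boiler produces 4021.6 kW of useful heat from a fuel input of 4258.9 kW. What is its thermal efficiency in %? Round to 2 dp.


eta = (4021.6/4258.9)*100 = 94.43 %

94.43 %


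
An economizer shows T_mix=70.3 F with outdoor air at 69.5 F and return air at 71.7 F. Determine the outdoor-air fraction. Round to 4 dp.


frac = (70.3 - 71.7) / (69.5 - 71.7) = 0.6364

0.6364


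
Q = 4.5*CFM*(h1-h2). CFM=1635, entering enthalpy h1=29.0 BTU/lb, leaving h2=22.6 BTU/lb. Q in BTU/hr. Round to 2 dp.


Q = 4.5 * 1635 * (29.0 - 22.6) = 47088.00 BTU/hr

47088.00 BTU/hr


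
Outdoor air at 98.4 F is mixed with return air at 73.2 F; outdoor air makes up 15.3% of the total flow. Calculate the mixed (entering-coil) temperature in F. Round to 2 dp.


T_mix = 73.2 + (15.3/100)*(98.4-73.2) = 77.06 F

77.06 F


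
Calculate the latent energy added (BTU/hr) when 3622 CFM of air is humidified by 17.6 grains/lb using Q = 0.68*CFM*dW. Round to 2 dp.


Q = 0.68 * 3622 * 17.6 = 43348.10 BTU/hr

43348.10 BTU/hr


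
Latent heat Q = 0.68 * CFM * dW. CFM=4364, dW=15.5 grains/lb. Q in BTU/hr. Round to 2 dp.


Q = 0.68 * 4364 * 15.5 = 45996.56 BTU/hr

45996.56 BTU/hr


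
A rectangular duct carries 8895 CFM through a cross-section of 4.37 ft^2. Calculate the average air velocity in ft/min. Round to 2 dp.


V = 8895 / 4.37 = 2035.47 ft/min

2035.47 ft/min


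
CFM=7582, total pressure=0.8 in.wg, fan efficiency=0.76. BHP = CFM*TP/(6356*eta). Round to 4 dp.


BHP = 7582 * 0.8 / (6356 * 0.76) = 1.2557 hp

1.2557 hp


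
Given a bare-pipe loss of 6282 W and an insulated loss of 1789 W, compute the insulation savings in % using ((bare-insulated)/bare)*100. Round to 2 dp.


Savings = ((6282-1789)/6282)*100 = 71.52 %

71.52 %


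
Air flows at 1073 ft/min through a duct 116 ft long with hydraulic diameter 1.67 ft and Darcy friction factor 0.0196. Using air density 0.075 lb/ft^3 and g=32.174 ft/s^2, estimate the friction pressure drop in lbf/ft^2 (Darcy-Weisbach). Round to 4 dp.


v_fps = 1073/60 = 17.8833 ft/s
dp = 0.0196*(116/1.67)*0.075*17.8833^2/(2*32.174) = 0.5075 lbf/ft^2

0.5075 lbf/ft^2


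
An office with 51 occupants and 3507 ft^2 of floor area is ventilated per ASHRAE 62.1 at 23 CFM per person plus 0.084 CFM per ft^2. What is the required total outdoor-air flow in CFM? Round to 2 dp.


Total = 51*23 + 3507*0.084 = 1467.59 CFM

1467.59 CFM


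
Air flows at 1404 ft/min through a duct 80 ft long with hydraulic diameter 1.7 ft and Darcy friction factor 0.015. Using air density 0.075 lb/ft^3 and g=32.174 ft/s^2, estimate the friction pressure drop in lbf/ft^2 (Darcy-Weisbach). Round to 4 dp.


v_fps = 1404/60 = 23.4 ft/s
dp = 0.015*(80/1.7)*0.075*23.4^2/(2*32.174) = 0.4505 lbf/ft^2

0.4505 lbf/ft^2


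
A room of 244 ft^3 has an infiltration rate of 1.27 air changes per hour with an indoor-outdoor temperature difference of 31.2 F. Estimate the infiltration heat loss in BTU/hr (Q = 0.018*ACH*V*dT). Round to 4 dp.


Q = 0.018 * 1.27 * 244 * 31.2 = 174.0286 BTU/hr

174.0286 BTU/hr


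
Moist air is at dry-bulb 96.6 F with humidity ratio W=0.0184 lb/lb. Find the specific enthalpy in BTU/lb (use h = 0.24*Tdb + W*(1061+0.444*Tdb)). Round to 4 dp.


h = 0.24*96.6 + 0.0184*(1061+0.444*96.6) = 43.4956 BTU/lb

43.4956 BTU/lb


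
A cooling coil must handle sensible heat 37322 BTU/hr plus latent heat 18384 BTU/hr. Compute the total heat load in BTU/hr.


Qt = 37322 + 18384 = 55706 BTU/hr

55706 BTU/hr


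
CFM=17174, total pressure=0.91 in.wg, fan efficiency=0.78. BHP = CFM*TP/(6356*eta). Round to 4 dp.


BHP = 17174 * 0.91 / (6356 * 0.78) = 3.1523 hp

3.1523 hp


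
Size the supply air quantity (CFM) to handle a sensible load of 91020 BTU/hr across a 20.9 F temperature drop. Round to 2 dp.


CFM = 91020 / (1.08 * 20.9) = 4032.43

4032.43 CFM


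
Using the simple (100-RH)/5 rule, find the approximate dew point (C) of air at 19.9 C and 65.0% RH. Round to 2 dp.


Td = 19.9 - (100-65.0)/5 = 12.90 C

12.90 C


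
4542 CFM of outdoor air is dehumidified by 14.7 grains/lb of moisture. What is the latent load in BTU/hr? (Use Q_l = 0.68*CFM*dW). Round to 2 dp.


Q = 0.68 * 4542 * 14.7 = 45401.83 BTU/hr

45401.83 BTU/hr


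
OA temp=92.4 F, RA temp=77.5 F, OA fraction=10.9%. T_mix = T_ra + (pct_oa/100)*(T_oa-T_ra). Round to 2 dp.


T_mix = 77.5 + (10.9/100)*(92.4-77.5) = 79.12 F

79.12 F


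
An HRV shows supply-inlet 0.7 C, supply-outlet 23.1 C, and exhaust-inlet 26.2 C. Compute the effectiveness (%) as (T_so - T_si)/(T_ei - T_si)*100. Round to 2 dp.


eff = (23.1-0.7)/(26.2-0.7)*100 = 87.84 %

87.84 %


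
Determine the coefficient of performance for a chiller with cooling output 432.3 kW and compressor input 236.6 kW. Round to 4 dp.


COP = 432.3 / 236.6 = 1.8271

1.8271


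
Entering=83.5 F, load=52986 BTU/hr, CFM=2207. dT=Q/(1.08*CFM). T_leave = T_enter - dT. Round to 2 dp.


dT = 52986/(1.08*2207) = 22.2298
T_leave = 83.5 - 22.2298 = 61.27 F

61.27 F


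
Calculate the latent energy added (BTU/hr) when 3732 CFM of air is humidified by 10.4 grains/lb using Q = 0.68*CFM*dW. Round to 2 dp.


Q = 0.68 * 3732 * 10.4 = 26392.70 BTU/hr

26392.70 BTU/hr


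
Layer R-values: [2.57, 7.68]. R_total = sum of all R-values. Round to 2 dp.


R_total = 2.57 + 7.68 = 10.25

10.25


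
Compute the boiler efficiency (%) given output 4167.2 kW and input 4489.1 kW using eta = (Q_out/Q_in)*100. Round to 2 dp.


eta = (4167.2/4489.1)*100 = 92.83 %

92.83 %


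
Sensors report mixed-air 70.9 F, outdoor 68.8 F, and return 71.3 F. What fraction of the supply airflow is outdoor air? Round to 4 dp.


frac = (70.9 - 71.3) / (68.8 - 71.3) = 0.1600

0.1600


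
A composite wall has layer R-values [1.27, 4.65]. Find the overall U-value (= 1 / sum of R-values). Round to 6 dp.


R_total = 1.27 + 4.65 = 5.92
U = 1/5.92 = 0.168919

0.168919


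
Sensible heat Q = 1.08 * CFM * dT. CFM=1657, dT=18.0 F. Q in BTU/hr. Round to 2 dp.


Q = 1.08 * 1657 * 18.0 = 32212.08 BTU/hr

32212.08 BTU/hr


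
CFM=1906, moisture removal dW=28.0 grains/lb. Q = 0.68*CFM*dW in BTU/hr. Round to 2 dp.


Q = 0.68 * 1906 * 28.0 = 36290.24 BTU/hr

36290.24 BTU/hr


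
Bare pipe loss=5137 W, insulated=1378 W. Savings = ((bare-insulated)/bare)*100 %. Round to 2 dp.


Savings = ((5137-1378)/5137)*100 = 73.18 %

73.18 %


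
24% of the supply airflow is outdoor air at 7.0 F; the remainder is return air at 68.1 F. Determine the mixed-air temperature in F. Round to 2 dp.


T_mix = 0.24*7.0 + 0.76*68.1 = 53.44 F

53.44 F


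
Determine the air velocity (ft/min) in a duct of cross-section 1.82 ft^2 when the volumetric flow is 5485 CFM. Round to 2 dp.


V = 5485 / 1.82 = 3013.74 ft/min

3013.74 ft/min


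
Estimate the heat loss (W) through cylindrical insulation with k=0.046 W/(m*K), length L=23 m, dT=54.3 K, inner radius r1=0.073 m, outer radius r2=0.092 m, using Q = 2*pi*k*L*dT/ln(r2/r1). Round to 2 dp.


Q = 2*pi*0.046*23*54.3/ln(0.092/0.073) = 1560.40 W

1560.40 W


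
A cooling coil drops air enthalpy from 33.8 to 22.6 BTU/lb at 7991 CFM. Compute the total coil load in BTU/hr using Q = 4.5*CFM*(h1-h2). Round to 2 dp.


Q = 4.5 * 7991 * (33.8 - 22.6) = 402746.40 BTU/hr

402746.40 BTU/hr


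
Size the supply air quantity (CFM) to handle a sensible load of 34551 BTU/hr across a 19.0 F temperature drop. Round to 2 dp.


CFM = 34551 / (1.08 * 19.0) = 1683.77

1683.77 CFM


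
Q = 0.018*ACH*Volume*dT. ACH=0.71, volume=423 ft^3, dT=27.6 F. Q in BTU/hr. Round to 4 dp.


Q = 0.018 * 0.71 * 423 * 27.6 = 149.2039 BTU/hr

149.2039 BTU/hr


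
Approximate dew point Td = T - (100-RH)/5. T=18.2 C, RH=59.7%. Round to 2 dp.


Td = 18.2 - (100-59.7)/5 = 10.14 C

10.14 C


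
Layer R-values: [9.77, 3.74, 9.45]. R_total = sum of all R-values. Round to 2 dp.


R_total = 9.77 + 3.74 + 9.45 = 22.96

22.96


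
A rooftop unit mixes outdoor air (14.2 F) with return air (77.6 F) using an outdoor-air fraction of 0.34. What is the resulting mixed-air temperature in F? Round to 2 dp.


T_mix = 0.34*14.2 + 0.66*77.6 = 56.04 F

56.04 F


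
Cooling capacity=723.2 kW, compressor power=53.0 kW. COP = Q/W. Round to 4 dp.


COP = 723.2 / 53.0 = 13.6453

13.6453


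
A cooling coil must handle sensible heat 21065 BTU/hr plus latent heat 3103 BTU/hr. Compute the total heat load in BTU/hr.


Qt = 21065 + 3103 = 24168 BTU/hr

24168 BTU/hr


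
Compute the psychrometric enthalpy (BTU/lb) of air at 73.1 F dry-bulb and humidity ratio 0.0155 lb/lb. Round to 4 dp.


h = 0.24*73.1 + 0.0155*(1061+0.444*73.1) = 34.4926 BTU/lb

34.4926 BTU/lb


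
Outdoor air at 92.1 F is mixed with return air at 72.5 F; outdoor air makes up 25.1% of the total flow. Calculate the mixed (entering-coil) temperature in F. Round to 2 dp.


T_mix = 72.5 + (25.1/100)*(92.1-72.5) = 77.42 F

77.42 F


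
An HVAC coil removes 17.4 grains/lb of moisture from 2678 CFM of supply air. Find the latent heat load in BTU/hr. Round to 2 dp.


Q = 0.68 * 2678 * 17.4 = 31686.10 BTU/hr

31686.10 BTU/hr


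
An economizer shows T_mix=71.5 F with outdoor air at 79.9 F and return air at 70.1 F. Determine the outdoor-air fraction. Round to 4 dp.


frac = (71.5 - 70.1) / (79.9 - 70.1) = 0.1429

0.1429


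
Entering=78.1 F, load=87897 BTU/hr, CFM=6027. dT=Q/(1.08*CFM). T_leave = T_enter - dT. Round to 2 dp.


dT = 87897/(1.08*6027) = 13.5036
T_leave = 78.1 - 13.5036 = 64.60 F

64.60 F


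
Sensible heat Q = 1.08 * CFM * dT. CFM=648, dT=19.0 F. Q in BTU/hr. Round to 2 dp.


Q = 1.08 * 648 * 19.0 = 13296.96 BTU/hr

13296.96 BTU/hr


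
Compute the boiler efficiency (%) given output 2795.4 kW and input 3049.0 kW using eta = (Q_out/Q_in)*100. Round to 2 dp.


eta = (2795.4/3049.0)*100 = 91.68 %

91.68 %


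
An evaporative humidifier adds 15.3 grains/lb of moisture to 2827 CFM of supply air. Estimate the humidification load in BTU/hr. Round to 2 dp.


Q = 0.68 * 2827 * 15.3 = 29412.11 BTU/hr

29412.11 BTU/hr


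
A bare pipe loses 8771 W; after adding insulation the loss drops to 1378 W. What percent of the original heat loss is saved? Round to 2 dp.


Savings = ((8771-1378)/8771)*100 = 84.29 %

84.29 %


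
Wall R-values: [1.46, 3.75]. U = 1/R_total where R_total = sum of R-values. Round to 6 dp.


R_total = 1.46 + 3.75 = 5.21
U = 1/5.21 = 0.191939

0.191939


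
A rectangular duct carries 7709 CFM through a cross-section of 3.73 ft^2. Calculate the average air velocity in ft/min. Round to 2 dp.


V = 7709 / 3.73 = 2066.76 ft/min

2066.76 ft/min


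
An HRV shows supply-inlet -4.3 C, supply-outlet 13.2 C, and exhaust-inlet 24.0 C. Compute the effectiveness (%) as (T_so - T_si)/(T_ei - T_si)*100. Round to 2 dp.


eff = (13.2-(-4.3))/(24.0-(-4.3))*100 = 61.84 %

61.84 %


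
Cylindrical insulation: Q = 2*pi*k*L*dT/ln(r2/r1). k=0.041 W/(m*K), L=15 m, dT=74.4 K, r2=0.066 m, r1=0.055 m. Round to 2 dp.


Q = 2*pi*0.041*15*74.4/ln(0.066/0.055) = 1576.85 W

1576.85 W


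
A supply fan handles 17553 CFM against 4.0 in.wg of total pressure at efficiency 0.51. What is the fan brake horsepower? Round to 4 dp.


BHP = 17553 * 4.0 / (6356 * 0.51) = 21.6599 hp

21.6599 hp


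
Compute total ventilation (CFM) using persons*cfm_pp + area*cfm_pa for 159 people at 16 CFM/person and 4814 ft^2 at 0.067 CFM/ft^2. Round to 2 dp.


Total = 159*16 + 4814*0.067 = 2866.54 CFM

2866.54 CFM


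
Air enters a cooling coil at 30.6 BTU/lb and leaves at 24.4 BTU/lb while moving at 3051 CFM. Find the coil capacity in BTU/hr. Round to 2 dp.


Q = 4.5 * 3051 * (30.6 - 24.4) = 85122.90 BTU/hr

85122.90 BTU/hr


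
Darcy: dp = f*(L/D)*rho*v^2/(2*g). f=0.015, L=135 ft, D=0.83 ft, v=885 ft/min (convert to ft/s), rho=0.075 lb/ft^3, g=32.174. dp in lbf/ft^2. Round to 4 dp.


v_fps = 885/60 = 14.75 ft/s
dp = 0.015*(135/0.83)*0.075*14.75^2/(2*32.174) = 0.6187 lbf/ft^2

0.6187 lbf/ft^2


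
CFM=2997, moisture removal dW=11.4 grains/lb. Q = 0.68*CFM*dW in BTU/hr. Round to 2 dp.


Q = 0.68 * 2997 * 11.4 = 23232.74 BTU/hr

23232.74 BTU/hr


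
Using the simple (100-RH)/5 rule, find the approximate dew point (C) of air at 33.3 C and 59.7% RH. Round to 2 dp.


Td = 33.3 - (100-59.7)/5 = 25.24 C

25.24 C


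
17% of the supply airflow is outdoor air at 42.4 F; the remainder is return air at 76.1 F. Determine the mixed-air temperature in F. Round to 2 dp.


T_mix = 0.17*42.4 + 0.83*76.1 = 70.37 F

70.37 F


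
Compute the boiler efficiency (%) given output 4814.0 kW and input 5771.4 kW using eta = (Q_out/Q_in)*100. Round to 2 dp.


eta = (4814.0/5771.4)*100 = 83.41 %

83.41 %


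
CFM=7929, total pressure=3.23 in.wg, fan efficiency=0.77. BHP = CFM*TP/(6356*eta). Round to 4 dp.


BHP = 7929 * 3.23 / (6356 * 0.77) = 5.2329 hp

5.2329 hp


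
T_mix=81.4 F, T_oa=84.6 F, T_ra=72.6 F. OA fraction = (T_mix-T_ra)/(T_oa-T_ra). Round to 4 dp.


frac = (81.4 - 72.6) / (84.6 - 72.6) = 0.7333

0.7333


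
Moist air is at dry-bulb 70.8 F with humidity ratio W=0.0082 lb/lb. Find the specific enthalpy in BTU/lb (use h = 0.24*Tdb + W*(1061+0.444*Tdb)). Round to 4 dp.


h = 0.24*70.8 + 0.0082*(1061+0.444*70.8) = 25.9500 BTU/lb

25.9500 BTU/lb


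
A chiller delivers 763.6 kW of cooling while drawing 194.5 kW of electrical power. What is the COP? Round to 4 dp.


COP = 763.6 / 194.5 = 3.9260

3.9260


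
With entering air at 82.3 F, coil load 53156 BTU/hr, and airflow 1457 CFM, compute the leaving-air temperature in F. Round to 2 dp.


dT = 53156/(1.08*1457) = 33.7807
T_leave = 82.3 - 33.7807 = 48.52 F

48.52 F


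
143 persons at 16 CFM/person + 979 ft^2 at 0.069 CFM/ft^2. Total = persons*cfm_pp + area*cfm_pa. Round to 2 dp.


Total = 143*16 + 979*0.069 = 2355.55 CFM

2355.55 CFM


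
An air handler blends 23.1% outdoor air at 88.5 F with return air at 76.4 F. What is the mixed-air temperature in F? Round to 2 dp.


T_mix = 76.4 + (23.1/100)*(88.5-76.4) = 79.20 F

79.20 F


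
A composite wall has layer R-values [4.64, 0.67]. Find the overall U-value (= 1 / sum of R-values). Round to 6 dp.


R_total = 4.64 + 0.67 = 5.31
U = 1/5.31 = 0.188324

0.188324


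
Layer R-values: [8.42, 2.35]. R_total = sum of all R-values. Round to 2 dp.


R_total = 8.42 + 2.35 = 10.77

10.77


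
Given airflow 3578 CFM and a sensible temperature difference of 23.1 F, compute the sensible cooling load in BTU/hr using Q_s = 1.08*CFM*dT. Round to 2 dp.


Q = 1.08 * 3578 * 23.1 = 89263.94 BTU/hr

89263.94 BTU/hr


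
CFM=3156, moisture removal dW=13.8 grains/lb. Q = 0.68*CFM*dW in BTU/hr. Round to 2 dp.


Q = 0.68 * 3156 * 13.8 = 29615.90 BTU/hr

29615.90 BTU/hr


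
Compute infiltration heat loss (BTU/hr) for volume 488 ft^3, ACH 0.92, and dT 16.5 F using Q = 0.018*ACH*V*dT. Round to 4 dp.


Q = 0.018 * 0.92 * 488 * 16.5 = 133.3411 BTU/hr

133.3411 BTU/hr


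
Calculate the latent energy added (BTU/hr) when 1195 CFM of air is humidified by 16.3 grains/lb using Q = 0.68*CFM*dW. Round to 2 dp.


Q = 0.68 * 1195 * 16.3 = 13245.38 BTU/hr

13245.38 BTU/hr


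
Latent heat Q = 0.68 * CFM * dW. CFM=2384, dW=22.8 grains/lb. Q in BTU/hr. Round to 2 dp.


Q = 0.68 * 2384 * 22.8 = 36961.54 BTU/hr

36961.54 BTU/hr


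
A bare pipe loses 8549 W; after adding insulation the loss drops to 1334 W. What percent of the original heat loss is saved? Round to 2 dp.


Savings = ((8549-1334)/8549)*100 = 84.40 %

84.40 %


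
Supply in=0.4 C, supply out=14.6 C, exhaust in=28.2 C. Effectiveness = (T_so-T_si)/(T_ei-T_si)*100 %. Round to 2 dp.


eff = (14.6-0.4)/(28.2-0.4)*100 = 51.08 %

51.08 %


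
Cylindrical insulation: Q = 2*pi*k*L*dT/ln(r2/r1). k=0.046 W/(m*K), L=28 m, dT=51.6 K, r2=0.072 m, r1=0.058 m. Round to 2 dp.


Q = 2*pi*0.046*28*51.6/ln(0.072/0.058) = 1931.27 W

1931.27 W


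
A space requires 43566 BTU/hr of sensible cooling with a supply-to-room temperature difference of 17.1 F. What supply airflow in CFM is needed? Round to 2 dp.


CFM = 43566 / (1.08 * 17.1) = 2359.00

2359.00 CFM


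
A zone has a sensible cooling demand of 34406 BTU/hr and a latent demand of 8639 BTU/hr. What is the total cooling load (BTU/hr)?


Qt = 34406 + 8639 = 43045 BTU/hr

43045 BTU/hr


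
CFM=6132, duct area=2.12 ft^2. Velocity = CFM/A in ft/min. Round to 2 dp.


V = 6132 / 2.12 = 2892.45 ft/min

2892.45 ft/min


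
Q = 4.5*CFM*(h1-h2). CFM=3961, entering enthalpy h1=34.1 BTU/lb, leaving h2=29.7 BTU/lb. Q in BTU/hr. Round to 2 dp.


Q = 4.5 * 3961 * (34.1 - 29.7) = 78427.80 BTU/hr

78427.80 BTU/hr


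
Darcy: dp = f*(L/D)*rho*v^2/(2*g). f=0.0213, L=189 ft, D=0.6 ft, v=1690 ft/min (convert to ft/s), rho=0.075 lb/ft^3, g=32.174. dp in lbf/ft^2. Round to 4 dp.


v_fps = 1690/60 = 28.1667 ft/s
dp = 0.0213*(189/0.6)*0.075*28.1667^2/(2*32.174) = 6.2042 lbf/ft^2

6.2042 lbf/ft^2


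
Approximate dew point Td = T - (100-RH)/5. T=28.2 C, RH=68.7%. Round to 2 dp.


Td = 28.2 - (100-68.7)/5 = 21.94 C

21.94 C


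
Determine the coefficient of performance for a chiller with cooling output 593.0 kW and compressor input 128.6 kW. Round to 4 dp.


COP = 593.0 / 128.6 = 4.6112

4.6112


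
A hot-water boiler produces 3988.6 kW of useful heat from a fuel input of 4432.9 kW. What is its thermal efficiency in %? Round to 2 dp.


eta = (3988.6/4432.9)*100 = 89.98 %

89.98 %


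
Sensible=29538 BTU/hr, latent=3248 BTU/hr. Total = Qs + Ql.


Qt = 29538 + 3248 = 32786 BTU/hr

32786 BTU/hr


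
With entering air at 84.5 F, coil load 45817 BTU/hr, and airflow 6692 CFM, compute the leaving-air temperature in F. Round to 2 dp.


dT = 45817/(1.08*6692) = 6.3394
T_leave = 84.5 - 6.3394 = 78.16 F

78.16 F


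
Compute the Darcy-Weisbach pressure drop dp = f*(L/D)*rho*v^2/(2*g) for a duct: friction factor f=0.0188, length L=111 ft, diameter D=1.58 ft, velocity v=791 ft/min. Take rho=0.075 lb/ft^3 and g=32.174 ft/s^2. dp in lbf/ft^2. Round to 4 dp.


v_fps = 791/60 = 13.1833 ft/s
dp = 0.0188*(111/1.58)*0.075*13.1833^2/(2*32.174) = 0.2675 lbf/ft^2

0.2675 lbf/ft^2


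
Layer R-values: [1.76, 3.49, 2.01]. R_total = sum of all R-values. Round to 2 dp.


R_total = 1.76 + 3.49 + 2.01 = 7.26

7.26


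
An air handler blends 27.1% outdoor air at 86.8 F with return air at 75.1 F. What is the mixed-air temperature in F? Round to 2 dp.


T_mix = 75.1 + (27.1/100)*(86.8-75.1) = 78.27 F

78.27 F


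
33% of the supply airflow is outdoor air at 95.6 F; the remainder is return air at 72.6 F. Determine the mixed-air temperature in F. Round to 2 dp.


T_mix = 0.33*95.6 + 0.67*72.6 = 80.19 F

80.19 F


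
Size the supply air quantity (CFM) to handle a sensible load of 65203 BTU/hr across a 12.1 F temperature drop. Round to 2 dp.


CFM = 65203 / (1.08 * 12.1) = 4989.52

4989.52 CFM


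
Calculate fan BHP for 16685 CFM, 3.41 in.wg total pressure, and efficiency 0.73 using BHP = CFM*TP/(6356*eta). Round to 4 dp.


BHP = 16685 * 3.41 / (6356 * 0.73) = 12.2624 hp

12.2624 hp


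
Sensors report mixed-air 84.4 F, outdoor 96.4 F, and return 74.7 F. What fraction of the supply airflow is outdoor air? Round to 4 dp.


frac = (84.4 - 74.7) / (96.4 - 74.7) = 0.4470

0.4470


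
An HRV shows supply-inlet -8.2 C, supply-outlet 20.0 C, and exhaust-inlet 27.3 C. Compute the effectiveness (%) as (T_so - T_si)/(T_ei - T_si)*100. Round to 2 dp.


eff = (20.0-(-8.2))/(27.3-(-8.2))*100 = 79.44 %

79.44 %


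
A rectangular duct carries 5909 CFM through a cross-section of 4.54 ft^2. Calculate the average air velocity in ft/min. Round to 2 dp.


V = 5909 / 4.54 = 1301.54 ft/min

1301.54 ft/min


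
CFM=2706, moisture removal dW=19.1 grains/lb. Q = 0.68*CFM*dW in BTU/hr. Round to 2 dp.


Q = 0.68 * 2706 * 19.1 = 35145.53 BTU/hr

35145.53 BTU/hr


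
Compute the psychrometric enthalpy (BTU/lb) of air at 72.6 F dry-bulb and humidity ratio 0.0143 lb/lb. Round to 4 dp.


h = 0.24*72.6 + 0.0143*(1061+0.444*72.6) = 33.0573 BTU/lb

33.0573 BTU/lb


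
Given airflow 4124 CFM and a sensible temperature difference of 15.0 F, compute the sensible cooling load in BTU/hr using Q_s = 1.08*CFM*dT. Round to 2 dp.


Q = 1.08 * 4124 * 15.0 = 66808.80 BTU/hr

66808.80 BTU/hr


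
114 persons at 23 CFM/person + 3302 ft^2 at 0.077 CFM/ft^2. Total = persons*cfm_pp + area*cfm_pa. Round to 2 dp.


Total = 114*23 + 3302*0.077 = 2876.25 CFM

2876.25 CFM


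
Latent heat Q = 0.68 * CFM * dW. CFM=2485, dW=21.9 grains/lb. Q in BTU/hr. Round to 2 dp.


Q = 0.68 * 2485 * 21.9 = 37006.62 BTU/hr

37006.62 BTU/hr


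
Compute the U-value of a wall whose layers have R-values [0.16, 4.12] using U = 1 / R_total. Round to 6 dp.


R_total = 0.16 + 4.12 = 4.28
U = 1/4.28 = 0.233645

0.233645


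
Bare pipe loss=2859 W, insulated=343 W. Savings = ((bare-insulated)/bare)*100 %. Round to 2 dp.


Savings = ((2859-343)/2859)*100 = 88.00 %

88.00 %


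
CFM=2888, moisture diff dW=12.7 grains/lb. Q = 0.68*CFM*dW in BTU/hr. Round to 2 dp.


Q = 0.68 * 2888 * 12.7 = 24940.77 BTU/hr

24940.77 BTU/hr


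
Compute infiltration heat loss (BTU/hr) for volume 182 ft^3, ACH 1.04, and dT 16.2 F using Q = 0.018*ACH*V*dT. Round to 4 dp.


Q = 0.018 * 1.04 * 182 * 16.2 = 55.1940 BTU/hr

55.1940 BTU/hr


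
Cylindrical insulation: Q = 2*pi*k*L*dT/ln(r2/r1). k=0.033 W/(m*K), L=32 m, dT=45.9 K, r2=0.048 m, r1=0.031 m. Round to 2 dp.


Q = 2*pi*0.033*32*45.9/ln(0.048/0.031) = 696.57 W

696.57 W


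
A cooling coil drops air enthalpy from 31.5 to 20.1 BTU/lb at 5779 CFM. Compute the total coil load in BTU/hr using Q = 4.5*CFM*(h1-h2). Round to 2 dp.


Q = 4.5 * 5779 * (31.5 - 20.1) = 296462.70 BTU/hr

296462.70 BTU/hr


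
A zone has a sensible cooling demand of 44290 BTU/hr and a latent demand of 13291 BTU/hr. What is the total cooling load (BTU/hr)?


Qt = 44290 + 13291 = 57581 BTU/hr

57581 BTU/hr


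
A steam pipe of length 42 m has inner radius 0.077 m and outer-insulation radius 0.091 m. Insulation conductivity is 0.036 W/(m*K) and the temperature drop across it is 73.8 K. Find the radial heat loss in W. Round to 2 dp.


Q = 2*pi*0.036*42*73.8/ln(0.091/0.077) = 4196.92 W

4196.92 W


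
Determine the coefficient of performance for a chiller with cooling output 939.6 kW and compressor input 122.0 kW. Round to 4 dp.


COP = 939.6 / 122.0 = 7.7016

7.7016


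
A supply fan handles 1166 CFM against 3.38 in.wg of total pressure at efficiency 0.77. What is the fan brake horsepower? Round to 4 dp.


BHP = 1166 * 3.38 / (6356 * 0.77) = 0.8053 hp

0.8053 hp


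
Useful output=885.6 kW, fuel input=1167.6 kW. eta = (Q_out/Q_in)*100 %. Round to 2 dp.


eta = (885.6/1167.6)*100 = 75.85 %

75.85 %


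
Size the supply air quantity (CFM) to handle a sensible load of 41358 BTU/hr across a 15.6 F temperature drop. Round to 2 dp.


CFM = 41358 / (1.08 * 15.6) = 2454.77

2454.77 CFM


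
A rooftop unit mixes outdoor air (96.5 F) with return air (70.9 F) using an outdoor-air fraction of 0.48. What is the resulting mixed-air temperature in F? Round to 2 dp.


T_mix = 0.48*96.5 + 0.52*70.9 = 83.19 F

83.19 F
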